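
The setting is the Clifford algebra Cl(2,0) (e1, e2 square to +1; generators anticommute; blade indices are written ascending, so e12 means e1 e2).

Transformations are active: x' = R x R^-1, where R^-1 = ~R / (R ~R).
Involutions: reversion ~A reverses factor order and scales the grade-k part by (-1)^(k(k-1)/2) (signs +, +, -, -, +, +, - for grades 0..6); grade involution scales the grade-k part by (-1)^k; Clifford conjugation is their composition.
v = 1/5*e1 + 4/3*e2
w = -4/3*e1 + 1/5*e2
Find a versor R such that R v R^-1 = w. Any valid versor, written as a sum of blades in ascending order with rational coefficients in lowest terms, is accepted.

Since q(v) = q(w) = 409/225, the sum R = v + w = -17/15*e1 + 23/15*e2 does the job whenever invertible.
Answer: -17/15*e1 + 23/15*e2


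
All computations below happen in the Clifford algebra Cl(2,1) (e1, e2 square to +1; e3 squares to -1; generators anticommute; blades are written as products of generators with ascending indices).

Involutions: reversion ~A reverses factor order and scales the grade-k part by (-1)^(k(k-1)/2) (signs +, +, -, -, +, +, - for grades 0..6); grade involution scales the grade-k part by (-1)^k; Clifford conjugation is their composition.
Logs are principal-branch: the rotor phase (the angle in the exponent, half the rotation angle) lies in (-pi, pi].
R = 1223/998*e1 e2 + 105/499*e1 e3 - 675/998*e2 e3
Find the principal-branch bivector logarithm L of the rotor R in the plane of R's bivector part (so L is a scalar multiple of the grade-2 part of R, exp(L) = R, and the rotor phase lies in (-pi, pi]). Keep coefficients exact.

The scalar part of R is 0, so the principal-branch rotor phase is pinned; divide the bivector part by its sine to get the unit plane — L is the phase times that plane.
Concretely: cos(phase) = 0 gives phase = ±pi/2, and since phase/sin(phase) is even the sign is immaterial: L = (phase/sin(phase)) * <R>_2 = (pi/2) * <R>_2.
Answer: 1223*pi/1996*e1 e2 + 105*pi/998*e1 e3 - 675*pi/1996*e2 e3


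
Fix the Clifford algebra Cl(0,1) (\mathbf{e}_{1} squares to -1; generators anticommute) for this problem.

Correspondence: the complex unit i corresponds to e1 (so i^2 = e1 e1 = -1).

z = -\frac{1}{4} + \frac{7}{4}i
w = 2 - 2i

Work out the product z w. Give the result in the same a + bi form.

In blades: z = -\frac{1}{4} + \frac{7}{4} e_{1}, w = 2 - 2 e_{1}.
Distribute z over w term by term (generator squares from the signature, products reordered to ascending indices): (-\frac{1}{4})*w = -\frac{1}{2} + \frac{1}{2} e_{1}; (\frac{7}{4} e_{1})*w = \frac{7}{2} + \frac{7}{2} e_{1}.
Sum: 3 + 4 e_{1}; translating back through the correspondence:
Answer: 3 + 4i


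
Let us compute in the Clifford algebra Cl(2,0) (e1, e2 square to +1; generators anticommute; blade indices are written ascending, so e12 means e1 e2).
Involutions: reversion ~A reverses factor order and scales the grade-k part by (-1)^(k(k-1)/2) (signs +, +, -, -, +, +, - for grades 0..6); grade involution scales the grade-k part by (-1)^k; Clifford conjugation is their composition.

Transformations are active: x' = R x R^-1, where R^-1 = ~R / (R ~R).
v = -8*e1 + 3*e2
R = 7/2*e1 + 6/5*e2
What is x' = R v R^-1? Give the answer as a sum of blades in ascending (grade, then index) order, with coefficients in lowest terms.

~R = 7/2*e1 + 6/5*e2, and R ~R = 1369/100, so R^-1 = ~R / (1369/100).
R v = -122/5 + 201/10*e12
Answer: -6128/1369*e1 - 9963/1369*e2


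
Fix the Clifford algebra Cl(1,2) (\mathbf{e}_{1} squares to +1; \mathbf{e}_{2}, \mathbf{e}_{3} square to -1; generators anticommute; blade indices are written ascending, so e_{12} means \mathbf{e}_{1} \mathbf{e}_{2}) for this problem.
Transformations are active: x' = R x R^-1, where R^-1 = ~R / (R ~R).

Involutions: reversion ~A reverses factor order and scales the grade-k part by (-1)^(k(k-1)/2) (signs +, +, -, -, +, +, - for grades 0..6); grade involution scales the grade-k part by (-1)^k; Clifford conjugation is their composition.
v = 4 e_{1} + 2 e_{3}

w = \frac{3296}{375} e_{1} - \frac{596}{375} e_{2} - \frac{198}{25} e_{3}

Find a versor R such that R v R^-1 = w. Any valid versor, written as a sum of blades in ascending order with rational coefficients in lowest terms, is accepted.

Take R = v + w = \frac{4796}{375} e_{1} - \frac{596}{375} e_{2} - \frac{148}{25} e_{3}. Because q(v) = q(w) = 12, conjugation by R sends v exactly to w.
Answer: \frac{4796}{375} e_{1} - \frac{596}{375} e_{2} - \frac{148}{25} e_{3}


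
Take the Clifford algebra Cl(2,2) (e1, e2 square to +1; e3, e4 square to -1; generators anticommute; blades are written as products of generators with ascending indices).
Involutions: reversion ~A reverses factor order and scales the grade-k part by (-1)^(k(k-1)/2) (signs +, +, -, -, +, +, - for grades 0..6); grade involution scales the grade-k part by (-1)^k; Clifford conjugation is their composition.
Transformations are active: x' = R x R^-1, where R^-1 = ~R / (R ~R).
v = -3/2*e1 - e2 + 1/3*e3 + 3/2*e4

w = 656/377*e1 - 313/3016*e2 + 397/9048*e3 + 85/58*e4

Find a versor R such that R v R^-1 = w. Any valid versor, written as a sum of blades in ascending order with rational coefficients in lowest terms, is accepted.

A norm check does it: q(v) = q(w) = 8/9, hence R = v + w = 181/754*e1 - 3329/3016*e2 + 3413/9048*e3 + 86/29*e4 realises the map — parallel part kept, (v - w)/2 negated, v carried to w.
Answer: 181/754*e1 - 3329/3016*e2 + 3413/9048*e3 + 86/29*e4


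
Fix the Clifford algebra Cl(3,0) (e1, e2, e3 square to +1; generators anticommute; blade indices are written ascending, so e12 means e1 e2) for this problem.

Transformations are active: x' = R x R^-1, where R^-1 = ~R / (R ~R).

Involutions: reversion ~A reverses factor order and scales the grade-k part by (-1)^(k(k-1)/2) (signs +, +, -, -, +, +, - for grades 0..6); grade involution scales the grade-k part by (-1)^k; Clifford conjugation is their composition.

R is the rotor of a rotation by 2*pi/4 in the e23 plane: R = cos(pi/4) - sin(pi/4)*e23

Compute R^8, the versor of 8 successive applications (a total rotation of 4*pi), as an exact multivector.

Rotor phase runs at HALF the rotation angle; powers of one rotor simply add phase, so after 8 steps in e23 the phase is 8*pi/4 = 2*pi and R^8 = cos(2*pi) - sin(2*pi)*e23.
cos(2*pi) = 1 and sin(2*pi) = 0, so R^8 = 1. The total rotation 4*pi is 2 full turns, so every vector returns to itself, yet the rotor is +1, back on the identity sheet (an even number of 2*pi turns).
Answer: 1


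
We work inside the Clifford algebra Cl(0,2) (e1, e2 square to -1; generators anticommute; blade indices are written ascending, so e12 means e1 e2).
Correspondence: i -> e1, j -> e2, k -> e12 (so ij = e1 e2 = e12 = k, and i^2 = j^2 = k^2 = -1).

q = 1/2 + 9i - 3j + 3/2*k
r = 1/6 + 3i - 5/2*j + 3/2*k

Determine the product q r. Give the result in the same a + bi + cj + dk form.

In blades: q = 1/2 + 9*e1 - 3*e2 + 3/2*e12, r = 1/6 + 3*e1 - 5/2*e2 + 3/2*e12.
Distribute q over r term by term (generator squares from the signature, products reordered to ascending indices): (1/2)*r = 1/12 + 3/2*e1 - 5/4*e2 + 3/4*e12; (9*e1)*r = -27 + 3/2*e1 - 27/2*e2 - 45/2*e12; (-3*e2)*r = -15/2 - 9/2*e1 - 1/2*e2 + 9*e12; (3/2*e12)*r = -9/4 + 15/4*e1 + 9/2*e2 + 1/4*e12.
Sum: -110/3 + 9/4*e1 - 43/4*e2 - 25/2*e12; translating back through the correspondence:
Answer: -110/3 + 9/4*i - 43/4*j - 25/2*k


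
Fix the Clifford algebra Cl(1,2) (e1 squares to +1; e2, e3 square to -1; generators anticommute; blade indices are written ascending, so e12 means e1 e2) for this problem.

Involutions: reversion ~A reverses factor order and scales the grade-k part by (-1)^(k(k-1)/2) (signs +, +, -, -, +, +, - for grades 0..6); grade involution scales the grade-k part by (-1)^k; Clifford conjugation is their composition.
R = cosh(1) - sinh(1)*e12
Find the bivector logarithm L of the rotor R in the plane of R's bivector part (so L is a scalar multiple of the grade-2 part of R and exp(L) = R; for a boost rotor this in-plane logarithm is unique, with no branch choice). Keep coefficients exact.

The scalar part of R is cosh(1), so cosh pins the rapidity up to sign — the sign comes from the bivector part; dividing that part by sinh of the rapidity yields the plane, and the in-plane L = rapidity * plane is unique because the two sign choices cancel.
Concretely: cosh(rapidity) = cosh(1) gives rapidity = ±1, and since rapidity/sinh(rapidity) is even the sign is immaterial: L = (rapidity/sinh(rapidity)) * <R>_2 = (1/sinh(1)) * <R>_2.
Answer: -e12


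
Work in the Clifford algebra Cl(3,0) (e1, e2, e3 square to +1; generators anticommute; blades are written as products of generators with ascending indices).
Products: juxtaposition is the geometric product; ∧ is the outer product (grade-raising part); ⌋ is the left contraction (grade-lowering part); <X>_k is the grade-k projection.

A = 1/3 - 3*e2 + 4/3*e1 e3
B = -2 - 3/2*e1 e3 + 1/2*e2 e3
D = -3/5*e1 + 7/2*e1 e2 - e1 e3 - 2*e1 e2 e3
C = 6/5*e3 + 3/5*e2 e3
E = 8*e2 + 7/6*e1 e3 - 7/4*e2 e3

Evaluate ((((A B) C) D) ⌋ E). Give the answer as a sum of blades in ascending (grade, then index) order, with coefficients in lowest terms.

step 1: 4/3 + 6*e2 - 3/2*e3 - 2/3*e1 e2 - 19/6*e1 e3 + 1/6*e2 e3 - 9/2*e1 e2 e3
step 2: -19/10 - 11/10*e1 + 11/10*e2 + 26/5*e3 - 7/2*e1 e2 - 2/5*e1 e3 + 8*e2 e3 - 4/5*e1 e2 e3
step 3: 1091/100 + 1849/100*e1 - 87/20*e2 - 167/50*e3 - 2439/100*e1 e2 - 1039/50*e1 e3 - 111/50*e2 e3 + 183/10*e1 e2 e3
step 4: -1733/120 + 1169/300*e1 + 16287/200*e2 + 35021/1200*e3 + 7637/600*e1 e3 - 7637/400*e2 e3
Answer: -1733/120 + 1169/300*e1 + 16287/200*e2 + 35021/1200*e3 + 7637/600*e1 e3 - 7637/400*e2 e3


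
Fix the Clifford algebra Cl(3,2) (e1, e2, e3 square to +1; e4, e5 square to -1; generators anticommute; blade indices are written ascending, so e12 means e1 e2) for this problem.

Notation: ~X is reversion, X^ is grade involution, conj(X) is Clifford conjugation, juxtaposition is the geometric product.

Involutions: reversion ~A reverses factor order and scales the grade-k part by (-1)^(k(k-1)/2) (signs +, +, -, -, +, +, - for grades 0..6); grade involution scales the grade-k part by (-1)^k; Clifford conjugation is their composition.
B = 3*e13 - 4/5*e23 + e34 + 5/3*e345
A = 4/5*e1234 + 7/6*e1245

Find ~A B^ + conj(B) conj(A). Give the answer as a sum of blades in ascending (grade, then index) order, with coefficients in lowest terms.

first term: 4/5*e12 + 16/25*e14 + 12/5*e24 + 35/18*e123 - 4/3*e125 + 7/6*e1235 - 14/15*e1345 - 7/2*e2345
second term: -4/5*e12 - 16/25*e14 - 12/5*e24 - 35/18*e123 + 4/3*e125 + 7/6*e1235 - 14/15*e1345 - 7/2*e2345
Answer: 7/3*e1235 - 28/15*e1345 - 7*e2345


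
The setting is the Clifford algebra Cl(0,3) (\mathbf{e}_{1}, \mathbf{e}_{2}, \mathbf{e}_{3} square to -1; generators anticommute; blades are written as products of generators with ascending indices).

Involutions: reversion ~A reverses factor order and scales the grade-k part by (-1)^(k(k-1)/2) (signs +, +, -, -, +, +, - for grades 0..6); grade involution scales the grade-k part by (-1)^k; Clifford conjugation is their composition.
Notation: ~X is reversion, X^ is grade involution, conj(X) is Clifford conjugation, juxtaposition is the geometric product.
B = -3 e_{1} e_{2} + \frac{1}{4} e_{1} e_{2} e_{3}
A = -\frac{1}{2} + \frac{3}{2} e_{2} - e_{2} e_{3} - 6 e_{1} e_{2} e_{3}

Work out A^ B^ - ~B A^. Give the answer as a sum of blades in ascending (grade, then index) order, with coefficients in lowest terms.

first term: -\frac{3}{2} + \frac{17}{4} e_{1} + 18 e_{3} + \frac{3}{2} e_{1} e_{2} + \frac{27}{8} e_{1} e_{3} + \frac{1}{8} e_{1} e_{2} e_{3}
second term: -\frac{3}{2} + \frac{17}{4} e_{1} - 18 e_{3} - \frac{3}{2} e_{1} e_{2} + \frac{27}{8} e_{1} e_{3} + \frac{1}{8} e_{1} e_{2} e_{3}
Answer: 36 e_{3} + 3 e_{1} e_{2}


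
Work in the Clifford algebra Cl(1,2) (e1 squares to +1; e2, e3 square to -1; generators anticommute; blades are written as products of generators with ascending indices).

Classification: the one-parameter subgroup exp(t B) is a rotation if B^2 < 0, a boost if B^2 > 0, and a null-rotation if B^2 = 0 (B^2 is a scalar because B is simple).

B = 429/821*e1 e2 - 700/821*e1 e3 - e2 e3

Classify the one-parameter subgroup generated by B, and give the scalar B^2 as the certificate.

B^2 term by term: the squares give (429/821)^2*(e1 e2)^2 + (-700/821)^2*(e1 e3)^2 + (-1)^2*(e2 e3)^2 = 184041/674041*(+1) + 490000/674041*(+1) + 1*(-1) = 0 (each basis 2-blade squares to minus the product of its generators' squares); cross terms between blades sharing an index anticommute and cancel. So B^2 = 0.
Answer: null-rotation, certificate B^2 = 0. Certificate logic: 0 is a conjugation-invariant scalar, so its sign fixes rotation versus boost versus null-rotation outright.


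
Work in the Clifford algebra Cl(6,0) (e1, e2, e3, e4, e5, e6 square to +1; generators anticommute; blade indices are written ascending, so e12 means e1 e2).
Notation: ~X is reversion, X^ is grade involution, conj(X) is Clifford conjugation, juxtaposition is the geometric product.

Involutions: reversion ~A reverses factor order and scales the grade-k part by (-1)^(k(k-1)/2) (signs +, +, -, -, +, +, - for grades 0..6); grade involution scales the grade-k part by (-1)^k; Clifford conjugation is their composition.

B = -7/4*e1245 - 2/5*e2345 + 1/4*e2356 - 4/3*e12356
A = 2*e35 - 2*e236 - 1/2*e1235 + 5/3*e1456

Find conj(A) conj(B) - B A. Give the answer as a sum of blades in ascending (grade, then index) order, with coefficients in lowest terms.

first term: -1/2*e5 - 2/3*e6 + 1/5*e14 + 8/3*e15 + 1/8*e16 + 4/5*e24 + 41/12*e26 + 7/8*e34 + 8/3*e126 + 20/9*e234 - 4/5*e456 - 47/12*e1234 + 2/3*e1236 - 7/2*e13456
second term: 1/2*e5 + 2/3*e6 - 1/5*e14 - 8/3*e15 - 1/8*e16 - 4/5*e24 - 41/12*e26 - 7/8*e34 + 8/3*e126 + 20/9*e234 - 4/5*e456 - 47/12*e1234 + 2/3*e1236 + 7/2*e13456
Answer: -e5 - 4/3*e6 + 2/5*e14 + 16/3*e15 + 1/4*e16 + 8/5*e24 + 41/6*e26 + 7/4*e34 - 7*e13456


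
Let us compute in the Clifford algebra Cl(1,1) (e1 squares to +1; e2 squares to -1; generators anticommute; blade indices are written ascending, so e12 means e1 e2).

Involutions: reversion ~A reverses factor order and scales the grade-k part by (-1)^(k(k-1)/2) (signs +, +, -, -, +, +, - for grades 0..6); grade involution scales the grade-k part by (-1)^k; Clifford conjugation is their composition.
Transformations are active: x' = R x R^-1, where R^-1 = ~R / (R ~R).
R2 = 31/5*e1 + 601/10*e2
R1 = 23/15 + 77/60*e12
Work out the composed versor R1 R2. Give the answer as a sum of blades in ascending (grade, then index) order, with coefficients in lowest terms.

Distribute over the terms of R1 (each basis-blade product reordered to ascending indices, repeated generators contracted through their squares):
(23/15) R2 = 713/75*e1 + 13823/150*e2
(77/60*e12) R2 = -46277/600*e1 - 2387/300*e2
Summing the partial products and collecting blades:
Answer: -40573/600*e1 + 25259/300*e2


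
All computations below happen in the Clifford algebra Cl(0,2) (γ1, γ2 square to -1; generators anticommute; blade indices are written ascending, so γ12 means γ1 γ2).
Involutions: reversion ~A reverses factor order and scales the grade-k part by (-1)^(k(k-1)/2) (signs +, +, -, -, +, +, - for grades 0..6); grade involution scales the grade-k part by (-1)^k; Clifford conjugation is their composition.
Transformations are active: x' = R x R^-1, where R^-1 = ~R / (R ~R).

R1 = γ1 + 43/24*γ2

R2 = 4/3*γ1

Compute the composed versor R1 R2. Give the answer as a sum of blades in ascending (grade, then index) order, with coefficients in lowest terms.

Distribute over the terms of R2 (each basis-blade product reordered to ascending indices, repeated generators contracted through their squares):
R1 (4/3*γ1) = -4/3 - 43/18*γ12
Answer: -4/3 - 43/18*γ12


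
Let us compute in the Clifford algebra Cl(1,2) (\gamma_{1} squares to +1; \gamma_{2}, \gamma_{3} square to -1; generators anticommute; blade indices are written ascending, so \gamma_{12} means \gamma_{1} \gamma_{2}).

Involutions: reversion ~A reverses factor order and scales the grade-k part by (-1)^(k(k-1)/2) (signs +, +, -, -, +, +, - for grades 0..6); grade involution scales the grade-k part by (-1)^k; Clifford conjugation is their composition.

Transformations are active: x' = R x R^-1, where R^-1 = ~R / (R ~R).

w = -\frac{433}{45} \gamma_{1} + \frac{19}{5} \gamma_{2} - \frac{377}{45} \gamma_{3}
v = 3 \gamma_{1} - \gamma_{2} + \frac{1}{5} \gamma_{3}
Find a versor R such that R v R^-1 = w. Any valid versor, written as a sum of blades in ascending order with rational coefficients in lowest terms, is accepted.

Here q(v) = q(w) = \frac{199}{25}; the classical choice R = v + w = -\frac{298}{45} \gamma_{1} + \frac{14}{5} \gamma_{2} - \frac{368}{45} \gamma_{3} then realises v -> w under the sandwich.
Answer: -\frac{298}{45} \gamma_{1} + \frac{14}{5} \gamma_{2} - \frac{368}{45} \gamma_{3}


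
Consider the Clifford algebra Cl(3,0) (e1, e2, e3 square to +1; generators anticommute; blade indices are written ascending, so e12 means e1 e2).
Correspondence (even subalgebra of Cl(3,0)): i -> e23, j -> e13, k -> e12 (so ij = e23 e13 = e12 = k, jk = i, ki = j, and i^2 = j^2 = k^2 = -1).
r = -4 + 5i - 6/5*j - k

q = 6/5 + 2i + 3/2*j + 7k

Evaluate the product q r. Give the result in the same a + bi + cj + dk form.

In blades: q = 6/5 + 7*e12 + 3/2*e13 + 2*e23, r = -4 - e12 - 6/5*e13 + 5*e23.
Distribute q over r term by term (generator squares from the signature, products reordered to ascending indices): (6/5)*r = -24/5 - 6/5*e12 - 36/25*e13 + 6*e23; (7*e12)*r = 7 - 28*e12 + 35*e13 + 42/5*e23; (3/2*e13)*r = 9/5 - 15/2*e12 - 6*e13 - 3/2*e23; (2*e23)*r = -10 - 12/5*e12 + 2*e13 - 8*e23.
Sum: -6 - 391/10*e12 + 739/25*e13 + 49/10*e23; translating back through the correspondence:
Answer: -6 + 49/10*i + 739/25*j - 391/10*k


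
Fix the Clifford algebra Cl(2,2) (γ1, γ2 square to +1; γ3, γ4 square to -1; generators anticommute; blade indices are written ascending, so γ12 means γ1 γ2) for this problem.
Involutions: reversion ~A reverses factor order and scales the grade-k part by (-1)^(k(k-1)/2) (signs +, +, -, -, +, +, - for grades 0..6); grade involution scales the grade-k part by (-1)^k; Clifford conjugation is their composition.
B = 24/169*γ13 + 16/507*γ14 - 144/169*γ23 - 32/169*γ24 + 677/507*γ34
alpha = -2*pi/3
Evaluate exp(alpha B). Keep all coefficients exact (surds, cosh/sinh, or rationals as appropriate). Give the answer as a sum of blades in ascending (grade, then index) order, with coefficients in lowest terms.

B^2 term by term: the squares give (24/169)^2*(γ13)^2 + (16/507)^2*(γ14)^2 + (-144/169)^2*(γ23)^2 + (-32/169)^2*(γ24)^2 + (677/507)^2*(γ34)^2 = 576/28561*(+1) + 256/257049*(+1) + 20736/28561*(+1) + 1024/28561*(+1) + 458329/257049*(-1) = -1 (each basis 2-blade squares to minus the product of its generators' squares); cross terms between blades sharing an index anticommute and cancel; the commuting (index-disjoint) pairs give grade-4 terms 2*c*c'*(blade product), which cancel blade by blade — γ1234: 1536/28561 - 1536/28561 = 0 — confirming B is simple. So B^2 = -1.
B^2 = -1 — the series telescopes trigonometrically here: l = 1, alpha*l = -2*pi/3, so exp(alpha B) = cos(-2*pi/3) + (sin(-2*pi/3)/1)*B = -1/2 + (-sqrt(3)/2)*B.
Answer: -1/2 - 12*sqrt(3)/169*γ13 - 8*sqrt(3)/507*γ14 + 72*sqrt(3)/169*γ23 + 16*sqrt(3)/169*γ24 - 677*sqrt(3)/1014*γ34


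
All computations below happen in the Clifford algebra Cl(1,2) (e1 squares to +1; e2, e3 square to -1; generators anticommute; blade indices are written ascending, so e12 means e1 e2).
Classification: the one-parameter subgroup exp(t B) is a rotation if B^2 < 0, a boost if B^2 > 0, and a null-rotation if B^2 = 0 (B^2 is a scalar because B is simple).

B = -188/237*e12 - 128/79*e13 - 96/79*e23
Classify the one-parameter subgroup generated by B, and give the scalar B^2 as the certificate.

B^2 term by term: the squares give (-188/237)^2*(e12)^2 + (-128/79)^2*(e13)^2 + (-96/79)^2*(e23)^2 = 35344/56169*(+1) + 16384/6241*(+1) + 9216/6241*(-1) = 16/9 (each basis 2-blade squares to minus the product of its generators' squares); cross terms between blades sharing an index anticommute and cancel. So B^2 = 16/9.
Answer: boost, certificate B^2 = 16/9. The invariant at work: B^2 = 16/9 is unchanged by conjugation, hence its sign classifies the subgroup whatever basis B is written in.


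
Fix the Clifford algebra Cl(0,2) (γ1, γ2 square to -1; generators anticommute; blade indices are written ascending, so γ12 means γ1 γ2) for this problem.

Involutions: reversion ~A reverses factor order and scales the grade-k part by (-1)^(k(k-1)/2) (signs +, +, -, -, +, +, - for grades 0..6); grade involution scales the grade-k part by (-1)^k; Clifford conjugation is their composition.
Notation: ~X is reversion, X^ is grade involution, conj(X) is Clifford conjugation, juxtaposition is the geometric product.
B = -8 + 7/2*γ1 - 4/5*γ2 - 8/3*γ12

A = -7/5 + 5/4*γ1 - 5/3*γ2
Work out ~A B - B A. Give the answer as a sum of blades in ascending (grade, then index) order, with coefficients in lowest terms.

first term: 659/120 - 941/90*γ1 + 1334/75*γ2 + 257/30*γ12
second term: 659/120 - 1741/90*γ1 + 278/25*γ2 - 11/10*γ12
Answer: 80/9*γ1 + 20/3*γ2 + 29/3*γ12


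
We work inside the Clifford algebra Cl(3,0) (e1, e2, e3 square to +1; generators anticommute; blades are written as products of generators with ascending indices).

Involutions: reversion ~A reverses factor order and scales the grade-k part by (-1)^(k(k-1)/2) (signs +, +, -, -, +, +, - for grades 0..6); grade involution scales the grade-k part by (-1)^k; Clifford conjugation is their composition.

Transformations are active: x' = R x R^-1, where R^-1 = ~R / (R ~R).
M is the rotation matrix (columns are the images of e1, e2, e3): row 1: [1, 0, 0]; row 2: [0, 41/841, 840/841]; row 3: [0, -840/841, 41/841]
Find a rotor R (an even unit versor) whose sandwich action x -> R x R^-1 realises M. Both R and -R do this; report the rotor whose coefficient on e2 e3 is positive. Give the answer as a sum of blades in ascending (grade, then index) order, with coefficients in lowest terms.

Method: write R = a + b12*e1 e2 + b13*e1 e3 + b23*e2 e3 with a^2 + b12^2 + b13^2 + b23^2 = 1 (so R^-1 = ~R). Expanding the columns R e_j ~R gives tr M = 4a^2 - 1 and, from the antisymmetric part, M21 - M12 = -4a*b12, M13 - M31 = 4a*b13, M32 - M23 = -4a*b23.
Here tr M = 923/841, so a^2 = (1 + tr M)/4 = 441/841 and a = ±21/29. Taking a = 21/29: M21 - M12 = 0, M13 - M31 = 0, M32 - M23 = -1680/841, giving b12 = 0, b13 = 0, b23 = 20/29, i.e. R = 21/29 + 20/29*e2 e3.
Its e2 e3 coefficient is already positive.
Answer: 21/29 + 20/29*e2 e3. Why the constraint matters: R and -R act identically through the sandwich — M has trace 923/841 either way — so only the sign condition on e2 e3 picks one of the two preimages.


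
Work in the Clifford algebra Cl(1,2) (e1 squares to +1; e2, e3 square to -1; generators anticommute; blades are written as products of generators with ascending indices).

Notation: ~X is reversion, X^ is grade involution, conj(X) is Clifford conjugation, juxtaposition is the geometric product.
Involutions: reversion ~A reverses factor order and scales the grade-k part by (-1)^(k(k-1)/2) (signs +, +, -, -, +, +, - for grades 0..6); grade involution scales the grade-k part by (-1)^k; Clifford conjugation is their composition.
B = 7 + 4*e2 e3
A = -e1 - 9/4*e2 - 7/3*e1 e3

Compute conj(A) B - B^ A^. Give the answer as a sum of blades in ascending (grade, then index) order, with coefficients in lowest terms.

first term: 7*e1 + 63/4*e2 - 9*e3 + 28/3*e1 e2 + 49/3*e1 e3 + 4*e1 e2 e3
second term: 7*e1 + 63/4*e2 + 9*e3 + 28/3*e1 e2 - 49/3*e1 e3 + 4*e1 e2 e3
Answer: -18*e3 + 98/3*e1 e3


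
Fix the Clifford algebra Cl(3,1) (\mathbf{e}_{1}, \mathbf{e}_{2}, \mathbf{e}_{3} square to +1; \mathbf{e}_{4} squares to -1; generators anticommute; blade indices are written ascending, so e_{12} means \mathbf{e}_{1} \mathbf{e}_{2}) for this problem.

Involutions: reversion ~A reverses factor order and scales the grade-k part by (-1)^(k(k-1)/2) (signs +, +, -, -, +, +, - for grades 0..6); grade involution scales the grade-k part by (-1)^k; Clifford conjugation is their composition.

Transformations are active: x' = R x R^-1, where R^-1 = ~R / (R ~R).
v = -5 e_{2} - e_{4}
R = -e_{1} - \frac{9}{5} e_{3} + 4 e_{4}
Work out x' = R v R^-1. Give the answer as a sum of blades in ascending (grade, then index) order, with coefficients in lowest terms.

~R = -e_{1} - \frac{9}{5} e_{3} + 4 e_{4}, and R ~R = -\frac{294}{25}, so R^-1 = ~R / (-\frac{294}{25}).
R v = 4 + 5 e_{12} + e_{14} - 9 e_{23} + 20 e_{24} + \frac{9}{5} e_{34}
Answer: \frac{100}{147} e_{1} + 5 e_{2} + \frac{60}{49} e_{3} - \frac{253}{147} e_{4}


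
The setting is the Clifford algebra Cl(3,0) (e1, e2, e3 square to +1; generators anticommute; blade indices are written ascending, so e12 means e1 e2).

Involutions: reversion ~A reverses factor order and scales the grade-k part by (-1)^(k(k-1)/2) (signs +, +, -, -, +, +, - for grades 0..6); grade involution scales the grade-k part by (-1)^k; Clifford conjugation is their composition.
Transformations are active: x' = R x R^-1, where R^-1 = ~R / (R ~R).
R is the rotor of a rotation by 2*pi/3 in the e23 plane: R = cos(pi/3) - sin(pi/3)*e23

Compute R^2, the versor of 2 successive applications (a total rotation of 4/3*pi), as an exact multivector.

The rotor phase is half the rotation angle and phases add under composition, so 2 steps in the e23 plane accumulate phase 2*(pi/3) = 2*pi/3: R^2 = cos(2*pi/3) - sin(2*pi/3)*e23.
cos(2*pi/3) = -1/2 and sin(2*pi/3) = sqrt(3)/2, so R^2 = -1/2 - sqrt(3)/2*e23. The net rotation is 4/3*pi; the rotor keeps the half-angle phase exactly.
Answer: -1/2 - sqrt(3)/2*e23


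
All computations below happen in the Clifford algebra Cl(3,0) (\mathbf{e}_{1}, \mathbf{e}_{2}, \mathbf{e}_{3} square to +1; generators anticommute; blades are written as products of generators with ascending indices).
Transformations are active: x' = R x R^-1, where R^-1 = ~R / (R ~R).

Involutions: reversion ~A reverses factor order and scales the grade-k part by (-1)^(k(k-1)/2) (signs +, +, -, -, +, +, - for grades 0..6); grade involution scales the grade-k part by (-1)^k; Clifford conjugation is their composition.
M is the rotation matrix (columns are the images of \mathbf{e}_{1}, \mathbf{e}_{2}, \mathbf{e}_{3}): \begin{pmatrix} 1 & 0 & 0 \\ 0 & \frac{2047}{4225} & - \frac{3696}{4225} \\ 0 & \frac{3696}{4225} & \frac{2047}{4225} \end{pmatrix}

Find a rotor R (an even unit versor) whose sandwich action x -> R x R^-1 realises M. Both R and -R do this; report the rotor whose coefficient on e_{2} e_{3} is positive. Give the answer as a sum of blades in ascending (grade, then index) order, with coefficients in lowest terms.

Method: write R = a + b12*e_{1} e_{2} + b13*e_{1} e_{3} + b23*e_{2} e_{3} with a^2 + b12^2 + b13^2 + b23^2 = 1 (so R^-1 = ~R). Expanding the columns R e_j ~R gives tr M = 4a^2 - 1 and, from the antisymmetric part, M21 - M12 = -4a*b12, M13 - M31 = 4a*b13, M32 - M23 = -4a*b23.
Here tr M = \frac{8319}{4225}, so a^2 = (1 + tr M)/4 = \frac{3136}{4225} and a = ±\frac{56}{65}. Taking a = \frac{56}{65}: M21 - M12 = 0, M13 - M31 = 0, M32 - M23 = \frac{7392}{4225}, giving b12 = 0, b13 = 0, b23 = -\frac{33}{65}, i.e. R = \frac{56}{65} - \frac{33}{65} e_{2} e_{3}.
Its e_{2} e_{3} coefficient is negative, so report the other preimage -R.
Answer: -\frac{56}{65} + \frac{33}{65} e_{2} e_{3}. Key observation: the double cover Spin(3) -> SO(3) sends R and -R to the same matrix (trace \frac{8319}{4225} here), so the stated sign of the e_{2} e_{3} coefficient is what selects one sheet.


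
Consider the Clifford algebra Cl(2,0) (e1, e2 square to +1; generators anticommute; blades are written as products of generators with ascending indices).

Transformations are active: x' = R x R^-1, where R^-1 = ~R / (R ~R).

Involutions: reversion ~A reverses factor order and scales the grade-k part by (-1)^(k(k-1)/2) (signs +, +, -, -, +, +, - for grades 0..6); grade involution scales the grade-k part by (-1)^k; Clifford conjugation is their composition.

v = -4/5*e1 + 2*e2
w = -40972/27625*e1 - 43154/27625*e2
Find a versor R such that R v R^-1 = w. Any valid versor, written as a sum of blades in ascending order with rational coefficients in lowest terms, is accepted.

R = v + w = -63072/27625*e1 + 12096/27625*e2 works: the equal norms (116/25) guarantee its sandwich swaps v into w.
Answer: -63072/27625*e1 + 12096/27625*e2


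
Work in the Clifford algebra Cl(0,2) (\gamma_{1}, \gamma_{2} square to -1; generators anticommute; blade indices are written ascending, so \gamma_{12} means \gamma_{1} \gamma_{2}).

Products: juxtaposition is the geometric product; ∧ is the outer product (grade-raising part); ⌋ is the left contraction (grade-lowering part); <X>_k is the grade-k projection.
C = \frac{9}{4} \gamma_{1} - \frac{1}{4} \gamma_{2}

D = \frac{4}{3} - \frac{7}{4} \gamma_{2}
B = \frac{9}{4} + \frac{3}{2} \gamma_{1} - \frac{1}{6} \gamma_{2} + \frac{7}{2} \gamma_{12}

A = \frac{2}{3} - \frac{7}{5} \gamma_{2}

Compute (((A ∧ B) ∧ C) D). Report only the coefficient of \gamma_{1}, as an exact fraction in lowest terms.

step 1: \frac{3}{2} + \gamma_{1} - \frac{587}{180} \gamma_{2} + \frac{133}{30} \gamma_{12}
step 2: \frac{27}{8} \gamma_{1} - \frac{3}{8} \gamma_{2} + \frac{567}{80} \gamma_{12}
step 3: -\frac{21}{32} + \frac{5409}{320} \gamma_{1} - \frac{1}{2} \gamma_{2} + \frac{567}{160} \gamma_{12}
Answer: \frac{5409}{320}


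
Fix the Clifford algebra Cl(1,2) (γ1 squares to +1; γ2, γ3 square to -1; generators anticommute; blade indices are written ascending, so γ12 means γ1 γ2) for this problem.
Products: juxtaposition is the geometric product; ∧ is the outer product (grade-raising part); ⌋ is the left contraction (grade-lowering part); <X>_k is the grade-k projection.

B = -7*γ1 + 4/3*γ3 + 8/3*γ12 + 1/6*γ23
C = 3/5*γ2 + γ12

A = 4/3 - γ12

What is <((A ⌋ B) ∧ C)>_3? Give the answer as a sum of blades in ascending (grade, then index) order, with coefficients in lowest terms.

step 1: -8/3 - 28/3*γ1 + 16/9*γ3 + 32/9*γ12 + 2/9*γ23
step 2: -8/5*γ2 - 124/15*γ12 - 16/15*γ23 + 16/9*γ123
step 3: 16/9*γ123
Answer: 16/9*γ123


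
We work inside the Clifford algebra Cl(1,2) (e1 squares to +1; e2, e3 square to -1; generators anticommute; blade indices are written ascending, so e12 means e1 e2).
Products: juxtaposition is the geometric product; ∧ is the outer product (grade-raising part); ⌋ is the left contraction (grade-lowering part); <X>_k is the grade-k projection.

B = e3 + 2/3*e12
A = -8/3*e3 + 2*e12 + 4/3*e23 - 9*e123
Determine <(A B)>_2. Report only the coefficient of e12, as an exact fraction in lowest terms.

step 1: 4 - 4/3*e2 - 6*e3 + 9*e12 + 8/9*e13 + 2/9*e123
step 2: 9*e12 + 8/9*e13
Answer: 9


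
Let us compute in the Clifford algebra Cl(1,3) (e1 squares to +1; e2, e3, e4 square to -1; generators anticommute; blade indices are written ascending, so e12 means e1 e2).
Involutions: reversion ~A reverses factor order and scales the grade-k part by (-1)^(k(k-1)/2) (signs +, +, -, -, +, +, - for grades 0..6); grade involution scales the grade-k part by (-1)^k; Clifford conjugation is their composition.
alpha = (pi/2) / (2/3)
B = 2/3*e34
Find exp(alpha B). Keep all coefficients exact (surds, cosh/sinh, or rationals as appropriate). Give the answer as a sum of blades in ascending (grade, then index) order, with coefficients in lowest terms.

B^2 = (2/3)^2*(e34)^2 = 4/9*(-1) = -4/9 (a basis 2-blade squares to minus the product of its generators' squares).
B^2 = -4/9 — circular case — the even/odd split gives cos and sin: l = 2/3, alpha*l = pi/2, so exp(alpha B) = cos(pi/2) + (sin(pi/2)/(2/3))*B = 0 + (3/2)*B.
Answer: e34


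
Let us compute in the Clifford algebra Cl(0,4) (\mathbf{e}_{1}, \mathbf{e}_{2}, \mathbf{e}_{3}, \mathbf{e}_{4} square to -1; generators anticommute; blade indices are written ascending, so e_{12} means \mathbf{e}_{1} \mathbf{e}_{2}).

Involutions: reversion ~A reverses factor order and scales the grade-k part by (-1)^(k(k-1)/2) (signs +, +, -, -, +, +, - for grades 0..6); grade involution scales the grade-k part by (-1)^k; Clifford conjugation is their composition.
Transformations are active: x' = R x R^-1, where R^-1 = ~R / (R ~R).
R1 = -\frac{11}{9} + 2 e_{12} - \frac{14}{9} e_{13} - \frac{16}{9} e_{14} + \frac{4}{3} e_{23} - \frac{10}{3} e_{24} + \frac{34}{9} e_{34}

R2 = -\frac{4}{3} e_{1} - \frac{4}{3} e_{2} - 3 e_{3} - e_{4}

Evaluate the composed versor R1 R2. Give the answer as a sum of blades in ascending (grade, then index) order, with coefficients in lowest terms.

Distribute over the terms of R2 (each basis-blade product reordered to ascending indices, repeated generators contracted through their squares):
R1 (-\frac{4}{3} e_{1}) = \frac{44}{27} e_{1} - \frac{8}{3} e_{2} + \frac{56}{27} e_{3} + \frac{64}{27} e_{4} - \frac{16}{9} e_{123} + \frac{40}{9} e_{124} - \frac{136}{27} e_{134}
R1 (-\frac{4}{3} e_{2}) = \frac{8}{3} e_{1} + \frac{44}{27} e_{2} - \frac{16}{9} e_{3} + \frac{40}{9} e_{4} - \frac{56}{27} e_{123} - \frac{64}{27} e_{124} - \frac{136}{27} e_{234}
R1 (-3 e_{3}) = -\frac{14}{3} e_{1} + 4 e_{2} + \frac{11}{3} e_{3} - \frac{34}{3} e_{4} - 6 e_{123} - \frac{16}{3} e_{134} - 10 e_{234}
R1 (-e_{4}) = -\frac{16}{9} e_{1} - \frac{10}{3} e_{2} + \frac{34}{9} e_{3} + \frac{11}{9} e_{4} - 2 e_{124} + \frac{14}{9} e_{134} - \frac{4}{3} e_{234}
Summing the partial products and collecting blades:
Answer: -\frac{58}{27} e_{1} - \frac{10}{27} e_{2} + \frac{209}{27} e_{3} - \frac{89}{27} e_{4} - \frac{266}{27} e_{123} + \frac{2}{27} e_{124} - \frac{238}{27} e_{134} - \frac{442}{27} e_{234}


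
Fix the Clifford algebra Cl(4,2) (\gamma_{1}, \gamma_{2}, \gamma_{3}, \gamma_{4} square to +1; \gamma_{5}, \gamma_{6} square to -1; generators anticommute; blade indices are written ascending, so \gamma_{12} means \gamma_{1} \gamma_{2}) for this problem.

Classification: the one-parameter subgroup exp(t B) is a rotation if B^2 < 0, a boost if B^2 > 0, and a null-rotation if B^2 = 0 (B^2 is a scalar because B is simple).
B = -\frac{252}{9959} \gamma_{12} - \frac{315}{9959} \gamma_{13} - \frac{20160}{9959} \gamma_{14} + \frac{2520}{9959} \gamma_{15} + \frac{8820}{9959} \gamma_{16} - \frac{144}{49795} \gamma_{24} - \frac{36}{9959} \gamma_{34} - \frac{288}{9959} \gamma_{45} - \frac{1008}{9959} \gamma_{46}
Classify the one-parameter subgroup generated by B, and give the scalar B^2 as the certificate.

B^2 term by term: the squares give (-\frac{252}{9959})^2*(\gamma_{12})^2 + (-\frac{315}{9959})^2*(\gamma_{13})^2 + (-\frac{20160}{9959})^2*(\gamma_{14})^2 + (\frac{2520}{9959})^2*(\gamma_{15})^2 + (\frac{8820}{9959})^2*(\gamma_{16})^2 + (-\frac{144}{49795})^2*(\gamma_{24})^2 + (-\frac{36}{9959})^2*(\gamma_{34})^2 + (-\frac{288}{9959})^2*(\gamma_{45})^2 + (-\frac{1008}{9959})^2*(\gamma_{46})^2 = \frac{63504}{99181681}*(-1) + \frac{99225}{99181681}*(-1) + \frac{406425600}{99181681}*(-1) + \frac{6350400}{99181681}*(+1) + \frac{77792400}{99181681}*(+1) + \frac{20736}{2479542025}*(-1) + \frac{1296}{99181681}*(-1) + \frac{82944}{99181681}*(+1) + \frac{1016064}{99181681}*(+1) = -\frac{81}{25} (each basis 2-blade squares to minus the product of its generators' squares); cross terms between blades sharing an index anticommute and cancel; the commuting (index-disjoint) pairs give grade-4 terms 2*c*c'*(blade product), which cancel blade by blade — \gamma_{1234}: \frac{18144}{99181681} - \frac{18144}{99181681} = 0; \gamma_{1245}: \frac{145152}{99181681} - \frac{145152}{99181681} = 0; \gamma_{1246}: \frac{508032}{99181681} - \frac{508032}{99181681} = 0; \gamma_{1345}: \frac{181440}{99181681} - \frac{181440}{99181681} = 0; \gamma_{1346}: \frac{635040}{99181681} - \frac{635040}{99181681} = 0; \gamma_{1456}: \frac{5080320}{99181681} - \frac{5080320}{99181681} = 0 — confirming B is simple. So B^2 = -\frac{81}{25}.
Answer: rotation, certificate B^2 = -\frac{81}{25}. Key observation: B^2 = -\frac{81}{25} is a conjugation invariant, so its sign decides the class regardless of the surface form of B.


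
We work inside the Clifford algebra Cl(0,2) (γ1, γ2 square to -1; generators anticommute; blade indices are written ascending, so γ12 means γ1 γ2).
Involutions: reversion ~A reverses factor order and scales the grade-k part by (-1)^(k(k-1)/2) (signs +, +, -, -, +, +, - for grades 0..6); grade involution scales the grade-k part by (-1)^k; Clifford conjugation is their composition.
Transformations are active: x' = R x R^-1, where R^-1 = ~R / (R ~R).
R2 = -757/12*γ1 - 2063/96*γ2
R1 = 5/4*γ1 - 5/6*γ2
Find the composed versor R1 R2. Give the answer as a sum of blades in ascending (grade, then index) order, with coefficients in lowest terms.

Distribute over the terms of R1 (each basis-blade product reordered to ascending indices, repeated generators contracted through their squares):
(5/4*γ1) R2 = 3785/48 - 10315/384*γ12
(-5/6*γ2) R2 = -10315/576 - 3785/72*γ12
Summing the partial products and collecting blades:
Answer: 35105/576 - 91505/1152*γ12


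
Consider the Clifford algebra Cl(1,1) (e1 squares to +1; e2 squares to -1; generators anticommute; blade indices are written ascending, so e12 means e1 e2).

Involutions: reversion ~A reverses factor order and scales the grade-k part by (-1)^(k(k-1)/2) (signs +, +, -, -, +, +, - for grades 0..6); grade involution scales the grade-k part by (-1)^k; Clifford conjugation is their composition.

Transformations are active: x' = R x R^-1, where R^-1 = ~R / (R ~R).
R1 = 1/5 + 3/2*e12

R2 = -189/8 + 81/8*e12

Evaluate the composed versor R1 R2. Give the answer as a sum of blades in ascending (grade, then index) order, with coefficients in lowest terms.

Distribute over the terms of R1 (each basis-blade product reordered to ascending indices, repeated generators contracted through their squares):
(1/5) R2 = -189/40 + 81/40*e12
(3/2*e12) R2 = 243/16 - 567/16*e12
Summing the partial products and collecting blades:
Answer: 837/80 - 2673/80*e12


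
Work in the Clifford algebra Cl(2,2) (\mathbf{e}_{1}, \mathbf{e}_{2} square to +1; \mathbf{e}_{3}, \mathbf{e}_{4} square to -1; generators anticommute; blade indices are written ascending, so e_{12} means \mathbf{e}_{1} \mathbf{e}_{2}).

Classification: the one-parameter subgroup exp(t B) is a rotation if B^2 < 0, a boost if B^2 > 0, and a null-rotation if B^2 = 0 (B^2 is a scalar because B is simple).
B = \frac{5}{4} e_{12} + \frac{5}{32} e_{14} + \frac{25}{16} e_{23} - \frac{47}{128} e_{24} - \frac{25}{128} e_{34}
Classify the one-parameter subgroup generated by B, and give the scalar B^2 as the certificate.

B^2 term by term: the squares give (\frac{5}{4})^2*(e_{12})^2 + (\frac{5}{32})^2*(e_{14})^2 + (\frac{25}{16})^2*(e_{23})^2 + (-\frac{47}{128})^2*(e_{24})^2 + (-\frac{25}{128})^2*(e_{34})^2 = \frac{25}{16}*(-1) + \frac{25}{1024}*(+1) + \frac{625}{256}*(+1) + \frac{2209}{16384}*(+1) + \frac{625}{16384}*(-1) = 1 (each basis 2-blade squares to minus the product of its generators' squares); cross terms between blades sharing an index anticommute and cancel; the commuting (index-disjoint) pairs give grade-4 terms 2*c*c'*(blade product), which cancel blade by blade — e_{1234}: -\frac{125}{256} + \frac{125}{256} = 0 — confirming B is simple. So B^2 = 1.
Answer: boost, certificate B^2 = 1. The class reads off the invariant scalar 1 directly.


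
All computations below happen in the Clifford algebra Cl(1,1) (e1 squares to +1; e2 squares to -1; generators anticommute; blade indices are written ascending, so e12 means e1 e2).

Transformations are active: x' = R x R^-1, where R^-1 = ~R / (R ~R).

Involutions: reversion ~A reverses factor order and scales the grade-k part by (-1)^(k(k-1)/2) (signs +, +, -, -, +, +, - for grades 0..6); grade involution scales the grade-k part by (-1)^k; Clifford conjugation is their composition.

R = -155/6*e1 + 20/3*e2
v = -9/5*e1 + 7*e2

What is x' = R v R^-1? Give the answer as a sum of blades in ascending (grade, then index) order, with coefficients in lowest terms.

~R = -155/6*e1 + 20/3*e2, and R ~R = 7475/12, so R^-1 = ~R / (7475/12).
R v = -1/6 - 1013/6*e12
Answer: 1627/897*e1 - 31411/4485*e2


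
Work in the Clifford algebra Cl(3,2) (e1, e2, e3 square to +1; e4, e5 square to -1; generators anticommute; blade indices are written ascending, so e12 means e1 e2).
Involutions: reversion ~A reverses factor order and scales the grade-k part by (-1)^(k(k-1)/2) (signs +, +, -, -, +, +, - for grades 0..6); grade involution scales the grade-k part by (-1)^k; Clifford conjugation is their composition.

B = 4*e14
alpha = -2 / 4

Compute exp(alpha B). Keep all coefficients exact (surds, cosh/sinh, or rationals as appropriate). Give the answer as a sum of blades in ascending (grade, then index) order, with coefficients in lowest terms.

B^2 = (4)^2*(e14)^2 = 16*(+1) = 16 (a basis 2-blade squares to minus the product of its generators' squares).
B^2 = 16 — the series telescopes hyperbolically here: l = 4, alpha*l = -2, so exp(alpha B) = cosh(-2) + (sinh(-2)/4)*B = cosh(2) + (-sinh(2)/4)*B.
Answer: cosh(2) - sinh(2)*e14
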